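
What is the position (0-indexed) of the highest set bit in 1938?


0b11110010010. Highest set bit at position 10

10


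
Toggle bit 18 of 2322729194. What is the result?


2322729194 ^ (1 << 18) = 2322729194 ^ 262144 = 2322991338

2322991338


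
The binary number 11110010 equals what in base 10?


11110010 in decimal = 242

242


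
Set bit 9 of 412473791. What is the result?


412473791 | (1 << 9) = 412473791 | 512 = 412474303

412474303


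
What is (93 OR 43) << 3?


Step 1: 93 | 43 = 127
Step 2: 127 << 3 = 1016

1016


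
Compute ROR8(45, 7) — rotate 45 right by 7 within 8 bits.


Rotate 0b101101 right by 7 (8-bit) = 0b1011010 = 90

90


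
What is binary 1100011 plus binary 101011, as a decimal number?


1100011 + 101011 = 10001110 = 142

142


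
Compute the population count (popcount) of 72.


0b1001000 has 2 set bits

2


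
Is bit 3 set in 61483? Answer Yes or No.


0b1111000000101011, bit 3 = 1. Yes

Yes


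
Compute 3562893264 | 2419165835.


0b11010100010111010110111111010000 | 0b10010000001100011000101010001011 = 0b11010100011111011110111111011011 = 3565023195

3565023195


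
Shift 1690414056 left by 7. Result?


0b1100100110000011010101111101000 << 7 = 0b11001001100000110101011111010000000000 = 216372999168

216372999168


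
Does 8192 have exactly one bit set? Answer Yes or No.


0b10000000000000. Only one bit set => Yes

Yes


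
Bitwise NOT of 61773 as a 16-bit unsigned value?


~0b1111000101001101 = 0b111010110010 = 3762 (16-bit unsigned)

3762


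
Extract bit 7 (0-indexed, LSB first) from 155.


0b10011011, position 7 = 1

1


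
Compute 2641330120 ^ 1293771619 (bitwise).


0b10011101011011110111111111001000 ^ 0b1001101000111010110001101100011 = 0b11010000011100100001110010101011 = 3497139371

3497139371


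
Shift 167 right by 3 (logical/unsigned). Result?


0b10100111 >> 3 = 0b10100 = 20

20


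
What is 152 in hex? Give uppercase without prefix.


152 = 98 hex

98


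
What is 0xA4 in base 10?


A4 hex = 164 decimal

164


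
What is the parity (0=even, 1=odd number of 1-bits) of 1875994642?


0b1101111110100010110100000010010 has 15 ones => parity 1

1


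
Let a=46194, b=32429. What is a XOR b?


46194 ^ 32429 = 51935

51935


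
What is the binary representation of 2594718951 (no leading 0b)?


2594718951 = 10011010101010000100010011100111 in binary

10011010101010000100010011100111


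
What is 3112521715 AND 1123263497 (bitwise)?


0b10111001100001010100111111110011 & 0b1000010111100111010010000001001 = 0b100000010000010000000001 = 8455169

8455169


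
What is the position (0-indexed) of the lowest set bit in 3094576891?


0b10111000011100110111111011111011. Lowest set bit at position 0

0


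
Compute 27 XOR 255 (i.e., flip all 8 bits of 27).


27 ^ 255 = 228

228


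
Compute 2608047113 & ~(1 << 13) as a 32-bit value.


2608047113 & ~(1 << 13) = 2608038921

2608038921


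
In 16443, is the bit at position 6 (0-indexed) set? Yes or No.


0b100000000111011, bit 6 = 0. No

No


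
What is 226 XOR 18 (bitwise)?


0b11100010 ^ 0b10010 = 0b11110000 = 240

240


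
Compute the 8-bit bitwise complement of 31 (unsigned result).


~0b11111 = 0b11100000 = 224 (8-bit unsigned)

224


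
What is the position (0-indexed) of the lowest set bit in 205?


0b11001101. Lowest set bit at position 0

0


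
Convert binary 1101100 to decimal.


1101100 in decimal = 108

108


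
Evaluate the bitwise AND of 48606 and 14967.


0b1011110111011110 & 0b11101001110111 = 0b11100001010110 = 14422

14422


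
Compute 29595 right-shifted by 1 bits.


0b111001110011011 >> 1 = 0b11100111001101 = 14797

14797


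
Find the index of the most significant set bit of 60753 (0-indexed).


0b1110110101010001. Highest set bit at position 15

15


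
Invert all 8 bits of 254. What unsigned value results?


254 ^ 255 = 1

1


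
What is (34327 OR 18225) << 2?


Step 1: 34327 | 18225 = 50999
Step 2: 50999 << 2 = 203996

203996


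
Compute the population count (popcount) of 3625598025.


0b11011000000110100011110001001001 has 14 set bits

14


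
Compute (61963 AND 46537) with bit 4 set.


Step 1: 61963 & 46537 = 45065
Step 2: 45065 | (1 << 4) = 45065 | 16 = 45081

45081


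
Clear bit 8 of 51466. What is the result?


51466 & ~(1 << 8) = 51210

51210


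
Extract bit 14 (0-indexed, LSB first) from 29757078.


0b1110001100000111010010110, position 14 = 0

0


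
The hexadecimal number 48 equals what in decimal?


48 hex = 72 decimal

72


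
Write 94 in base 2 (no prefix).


94 = 1011110 in binary

1011110


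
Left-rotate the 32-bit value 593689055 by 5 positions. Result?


Rotate 0b100011011000101111100111011111 left by 5 (32-bit) = 0b1101100010111110011101111100100 = 1818180580

1818180580


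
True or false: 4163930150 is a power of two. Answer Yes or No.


0b11111000001100001000100000100110. Multiple bits set => No

No


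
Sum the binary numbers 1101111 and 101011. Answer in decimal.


1101111 + 101011 = 10011010 = 154

154


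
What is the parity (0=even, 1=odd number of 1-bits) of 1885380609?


0b1110000011000001010000000000001 has 8 ones => parity 0

0


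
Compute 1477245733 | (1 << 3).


1477245733 | (1 << 3) = 1477245733 | 8 = 1477245741

1477245741


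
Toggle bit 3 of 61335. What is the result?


61335 ^ (1 << 3) = 61335 ^ 8 = 61343

61343


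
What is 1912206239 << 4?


0b1110001111110011111001110011111 << 4 = 0b11100011111100111110011100111110000 = 30595299824

30595299824


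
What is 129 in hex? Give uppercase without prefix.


129 = 81 hex

81


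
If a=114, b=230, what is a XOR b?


114 ^ 230 = 148

148


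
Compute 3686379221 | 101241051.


0b11011011101110011010111011010101 | 0b110000010001101000011011011 = 0b11011111101110011111111011011111 = 3753508575

3753508575


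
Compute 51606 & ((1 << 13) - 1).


51606 & 8191 = 2454

2454


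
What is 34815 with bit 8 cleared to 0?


34815 & ~(1 << 8) = 34559

34559


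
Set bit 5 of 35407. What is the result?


35407 | (1 << 5) = 35407 | 32 = 35439

35439


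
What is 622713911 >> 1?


0b100101000111011101110000110111 >> 1 = 0b10010100011101110111000011011 = 311356955

311356955


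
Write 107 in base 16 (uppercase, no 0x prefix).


107 = 6B hex

6B


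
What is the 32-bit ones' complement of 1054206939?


1054206939 ^ 4294967295 = 3240760356

3240760356


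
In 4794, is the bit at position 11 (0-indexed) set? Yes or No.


0b1001010111010, bit 11 = 0. No

No


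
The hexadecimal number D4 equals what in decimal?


D4 hex = 212 decimal

212


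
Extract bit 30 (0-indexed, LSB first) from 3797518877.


0b11100010010110011000101000011101, position 30 = 1

1


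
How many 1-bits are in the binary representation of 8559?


0b10000101101111 has 8 set bits

8


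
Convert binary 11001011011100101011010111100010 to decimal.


11001011011100101011010111100010 in decimal = 3413292514

3413292514


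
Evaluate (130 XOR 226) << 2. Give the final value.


Step 1: 130 ^ 226 = 96
Step 2: 96 << 2 = 384

384


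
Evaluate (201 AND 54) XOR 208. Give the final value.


Step 1: 201 & 54 = 0
Step 2: 0 ^ 208 = 208

208


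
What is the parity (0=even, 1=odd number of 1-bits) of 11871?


0b10111001011111 has 10 ones => parity 0

0


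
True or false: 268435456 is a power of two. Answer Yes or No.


0b10000000000000000000000000000. Only one bit set => Yes

Yes


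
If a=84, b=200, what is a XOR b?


84 ^ 200 = 156

156


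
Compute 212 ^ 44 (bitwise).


0b11010100 ^ 0b101100 = 0b11111000 = 248

248


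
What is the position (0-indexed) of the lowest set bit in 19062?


0b100101001110110. Lowest set bit at position 1

1


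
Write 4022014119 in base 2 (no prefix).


4022014119 = 11101111101110110001000010100111 in binary

11101111101110110001000010100111


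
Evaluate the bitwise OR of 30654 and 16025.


0b111011110111110 | 0b11111010011001 = 0b111111110111111 = 32703

32703


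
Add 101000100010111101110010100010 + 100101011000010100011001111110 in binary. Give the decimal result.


101000100010111101110010100010 + 100101011000010100011001111110 = 1001101111011010010001100100000 = 1307386656

1307386656


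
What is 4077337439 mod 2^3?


4077337439 & 7 = 7

7


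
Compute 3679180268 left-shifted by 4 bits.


0b11011011010010111101010111101100 << 4 = 0b110110110100101111010101111011000000 = 58866884288

58866884288


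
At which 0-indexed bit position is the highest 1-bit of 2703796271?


0b10100001001010001010100000101111. Highest set bit at position 31

31


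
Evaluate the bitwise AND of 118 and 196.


0b1110110 & 0b11000100 = 0b1000100 = 68

68


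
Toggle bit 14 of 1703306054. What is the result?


1703306054 ^ (1 << 14) = 1703306054 ^ 16384 = 1703289670

1703289670


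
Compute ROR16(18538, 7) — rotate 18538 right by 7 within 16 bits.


Rotate 0b100100001101010 right by 7 (16-bit) = 0b1101010010010000 = 54416

54416


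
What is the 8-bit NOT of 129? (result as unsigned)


~0b10000001 = 0b1111110 = 126 (8-bit unsigned)

126


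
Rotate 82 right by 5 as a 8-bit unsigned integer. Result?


Rotate 0b1010010 right by 5 (8-bit) = 0b10010010 = 146

146


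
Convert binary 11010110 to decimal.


11010110 in decimal = 214

214


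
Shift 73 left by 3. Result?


0b1001001 << 3 = 0b1001001000 = 584

584


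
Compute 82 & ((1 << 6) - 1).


82 & 63 = 18

18


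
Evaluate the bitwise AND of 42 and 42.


0b101010 & 0b101010 = 0b101010 = 42

42


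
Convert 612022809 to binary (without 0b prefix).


612022809 = 100100011110101011101000011001 in binary

100100011110101011101000011001


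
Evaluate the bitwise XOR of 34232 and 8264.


0b1000010110111000 ^ 0b10000001001000 = 0b1010010111110000 = 42480

42480


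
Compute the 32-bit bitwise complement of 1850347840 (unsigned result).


~0b1101110010010100001000101000000 = 0b10010001101101011110111010111111 = 2444619455 (32-bit unsigned)

2444619455


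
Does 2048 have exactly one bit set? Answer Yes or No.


0b100000000000. Only one bit set => Yes

Yes


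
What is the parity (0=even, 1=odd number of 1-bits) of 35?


0b100011 has 3 ones => parity 1

1


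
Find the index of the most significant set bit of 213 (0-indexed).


0b11010101. Highest set bit at position 7

7


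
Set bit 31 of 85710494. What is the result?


85710494 | (1 << 31) = 85710494 | 2147483648 = 2233194142

2233194142


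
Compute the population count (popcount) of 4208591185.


0b11111010110110100000000101010001 has 15 set bits

15


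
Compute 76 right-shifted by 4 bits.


0b1001100 >> 4 = 0b100 = 4

4


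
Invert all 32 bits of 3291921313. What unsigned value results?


3291921313 ^ 4294967295 = 1003045982

1003045982


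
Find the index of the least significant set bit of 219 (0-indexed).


0b11011011. Lowest set bit at position 0

0


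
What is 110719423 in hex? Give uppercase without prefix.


110719423 = 69971BF hex

69971BF


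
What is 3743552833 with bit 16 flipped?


3743552833 ^ (1 << 16) = 3743552833 ^ 65536 = 3743618369

3743618369


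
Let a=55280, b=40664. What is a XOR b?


55280 ^ 40664 = 18728

18728


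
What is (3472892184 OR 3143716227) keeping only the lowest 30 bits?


Step 1: 3472892184 | 3143716227 = 4284575131
Step 2: 4284575131 & 1073741823 = 1063349659

1063349659


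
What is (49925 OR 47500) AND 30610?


Step 1: 49925 | 47500 = 64397
Step 2: 64397 & 30610 = 29568

29568


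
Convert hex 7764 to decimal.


7764 hex = 30564 decimal

30564


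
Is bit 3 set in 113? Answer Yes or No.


0b1110001, bit 3 = 0. No

No


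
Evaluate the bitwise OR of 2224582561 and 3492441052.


0b10000100100110000110111110100001 | 0b11010000001010100110101111011100 = 0b11010100101110100110111111111101 = 3568988157

3568988157


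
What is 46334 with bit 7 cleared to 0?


46334 & ~(1 << 7) = 46206

46206


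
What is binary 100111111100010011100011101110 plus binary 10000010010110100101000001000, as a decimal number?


100111111100010011100011101110 + 10000010010110100101000001000 = 111000001111001000001011110110 = 943489782

943489782


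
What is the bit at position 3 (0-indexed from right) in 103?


0b1100111, position 3 = 0

0


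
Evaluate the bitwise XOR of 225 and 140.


0b11100001 ^ 0b10001100 = 0b1101101 = 109

109


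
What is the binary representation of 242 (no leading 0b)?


242 = 11110010 in binary

11110010


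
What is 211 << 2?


0b11010011 << 2 = 0b1101001100 = 844

844


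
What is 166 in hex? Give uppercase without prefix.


166 = A6 hex

A6


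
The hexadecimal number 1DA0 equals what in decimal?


1DA0 hex = 7584 decimal

7584


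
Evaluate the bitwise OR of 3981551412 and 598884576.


0b11101101010100011010011100110100 | 0b100011101100100100000011100000 = 0b11101111111100111110011111110100 = 4025739252

4025739252


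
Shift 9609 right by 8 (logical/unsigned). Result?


0b10010110001001 >> 8 = 0b100101 = 37

37


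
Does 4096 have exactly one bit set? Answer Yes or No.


0b1000000000000. Only one bit set => Yes

Yes


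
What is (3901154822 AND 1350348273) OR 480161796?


Step 1: 3901154822 & 1350348273 = 1074045952
Step 2: 1074045952 | 480161796 = 1553904644

1553904644


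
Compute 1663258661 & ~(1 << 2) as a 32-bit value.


1663258661 & ~(1 << 2) = 1663258657

1663258657


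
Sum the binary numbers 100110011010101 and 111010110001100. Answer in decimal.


100110011010101 + 111010110001100 = 1100001001100001 = 49761

49761


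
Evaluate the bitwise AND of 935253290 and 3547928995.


0b110111101111101101010100101010 & 0b11010011011110010001100110100011 = 0b10011001110000001000100100010 = 322441506

322441506


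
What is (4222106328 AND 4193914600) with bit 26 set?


Step 1: 4222106328 & 4193914600 = 4188539592
Step 2: 4188539592 | (1 << 26) = 4188539592 | 67108864 = 4255648456

4255648456


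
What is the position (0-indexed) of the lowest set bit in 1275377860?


0b1001100000001001011100011000100. Lowest set bit at position 2

2


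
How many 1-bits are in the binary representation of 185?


0b10111001 has 5 set bits

5


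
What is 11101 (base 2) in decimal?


11101 in decimal = 29

29


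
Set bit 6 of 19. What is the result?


19 | (1 << 6) = 19 | 64 = 83

83


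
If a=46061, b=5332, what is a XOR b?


46061 ^ 5332 = 42809

42809


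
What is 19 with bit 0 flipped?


19 ^ (1 << 0) = 19 ^ 1 = 18

18


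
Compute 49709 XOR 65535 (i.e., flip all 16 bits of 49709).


49709 ^ 65535 = 15826

15826


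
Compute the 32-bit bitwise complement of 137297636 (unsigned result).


~0b1000001011101111111011100100 = 0b11110111110100010000000100011011 = 4157669659 (32-bit unsigned)

4157669659


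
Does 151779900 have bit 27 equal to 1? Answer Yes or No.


0b1001000010111111101000111100, bit 27 = 1. Yes

Yes


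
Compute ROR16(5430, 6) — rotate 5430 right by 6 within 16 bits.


Rotate 0b1010100110110 right by 6 (16-bit) = 0b1101100001010100 = 55380

55380


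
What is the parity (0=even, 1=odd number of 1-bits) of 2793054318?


0b10100110011110101010000001101110 has 16 ones => parity 0

0


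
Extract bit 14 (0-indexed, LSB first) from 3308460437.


0b11000101001100110001100110010101, position 14 = 0

0


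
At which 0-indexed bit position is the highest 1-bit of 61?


0b111101. Highest set bit at position 5

5


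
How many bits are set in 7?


0b111 has 3 set bits

3


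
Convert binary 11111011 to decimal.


11111011 in decimal = 251

251


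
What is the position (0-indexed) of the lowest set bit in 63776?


0b1111100100100000. Lowest set bit at position 5

5


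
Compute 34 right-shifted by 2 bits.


0b100010 >> 2 = 0b1000 = 8

8


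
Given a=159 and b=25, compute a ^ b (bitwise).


159 ^ 25 = 134

134


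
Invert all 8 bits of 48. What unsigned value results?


48 ^ 255 = 207

207


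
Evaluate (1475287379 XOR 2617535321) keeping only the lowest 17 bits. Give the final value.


Step 1: 1475287379 ^ 2617535321 = 3421205002
Step 2: 3421205002 & 131071 = 94730

94730


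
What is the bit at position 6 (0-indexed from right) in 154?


0b10011010, position 6 = 0

0


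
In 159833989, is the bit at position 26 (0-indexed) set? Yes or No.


0b1001100001101101111110000101, bit 26 = 0. No

No


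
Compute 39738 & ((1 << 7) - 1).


39738 & 127 = 58

58


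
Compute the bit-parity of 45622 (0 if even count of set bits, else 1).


0b1011001000110110 has 8 ones => parity 0

0


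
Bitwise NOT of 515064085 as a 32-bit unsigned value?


~0b11110101100110100000100010101 = 0b11100001010011001011111011101010 = 3779903210 (32-bit unsigned)

3779903210


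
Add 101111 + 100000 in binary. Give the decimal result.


101111 + 100000 = 1001111 = 79

79


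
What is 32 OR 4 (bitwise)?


0b100000 | 0b100 = 0b100100 = 36

36


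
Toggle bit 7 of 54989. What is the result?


54989 ^ (1 << 7) = 54989 ^ 128 = 54861

54861


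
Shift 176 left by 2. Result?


0b10110000 << 2 = 0b1011000000 = 704

704


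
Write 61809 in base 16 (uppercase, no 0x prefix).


61809 = F171 hex

F171


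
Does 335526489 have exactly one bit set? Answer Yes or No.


0b10011111111111011101001011001. Multiple bits set => No

No


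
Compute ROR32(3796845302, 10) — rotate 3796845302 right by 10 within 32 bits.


Rotate 0b11100010010011110100001011110110 right by 10 (32-bit) = 0b10111101101110001001001111010000 = 3182990288

3182990288


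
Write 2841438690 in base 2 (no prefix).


2841438690 = 10101001010111001110100111100010 in binary

10101001010111001110100111100010


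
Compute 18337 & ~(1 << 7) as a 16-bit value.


18337 & ~(1 << 7) = 18209

18209


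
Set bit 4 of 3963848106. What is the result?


3963848106 | (1 << 4) = 3963848106 | 16 = 3963848122

3963848122


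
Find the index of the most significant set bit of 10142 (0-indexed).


0b10011110011110. Highest set bit at position 13

13


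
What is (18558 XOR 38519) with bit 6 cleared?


Step 1: 18558 ^ 38519 = 56841
Step 2: 56841 & ~(1 << 6) = 56841

56841


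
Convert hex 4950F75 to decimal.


4950F75 hex = 76877685 decimal

76877685


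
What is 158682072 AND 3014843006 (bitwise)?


0b1001011101010100101111011000 & 0b10110011101100101101101001111110 = 0b1001100000100101001011000 = 19941976

19941976


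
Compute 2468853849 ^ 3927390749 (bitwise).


0b10010011001001111011100001011001 ^ 0b11101010000101110011101000011101 = 0b1111001001100001000001001000100 = 2033222212

2033222212


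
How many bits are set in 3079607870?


0b10110111100011110001011000111110 has 19 set bits

19


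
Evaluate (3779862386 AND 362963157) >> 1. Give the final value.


Step 1: 3779862386 & 362963157 = 16777296
Step 2: 16777296 >> 1 = 8388648

8388648


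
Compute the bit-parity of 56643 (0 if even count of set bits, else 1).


0b1101110101000011 has 9 ones => parity 1

1


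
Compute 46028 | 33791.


0b1011001111001100 | 0b1000001111111111 = 0b1011001111111111 = 46079

46079


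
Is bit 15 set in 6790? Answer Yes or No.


0b1101010000110, bit 15 = 0. No

No


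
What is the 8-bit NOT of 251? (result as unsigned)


~0b11111011 = 0b100 = 4 (8-bit unsigned)

4


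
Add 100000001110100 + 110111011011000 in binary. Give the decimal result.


100000001110100 + 110111011011000 = 1010111101001100 = 44876

44876


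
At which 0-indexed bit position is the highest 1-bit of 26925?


0b110100100101101. Highest set bit at position 14

14


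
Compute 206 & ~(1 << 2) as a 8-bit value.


206 & ~(1 << 2) = 202

202


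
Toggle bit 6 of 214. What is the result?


214 ^ (1 << 6) = 214 ^ 64 = 150

150


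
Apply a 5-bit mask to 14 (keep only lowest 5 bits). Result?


14 & 31 = 14

14


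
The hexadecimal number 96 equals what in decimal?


96 hex = 150 decimal

150


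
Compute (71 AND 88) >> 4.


Step 1: 71 & 88 = 64
Step 2: 64 >> 4 = 4

4


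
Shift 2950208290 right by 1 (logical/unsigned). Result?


0b10101111110110001001101100100010 >> 1 = 0b1010111111011000100110110010001 = 1475104145

1475104145


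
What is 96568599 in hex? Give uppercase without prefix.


96568599 = 5C18517 hex

5C18517


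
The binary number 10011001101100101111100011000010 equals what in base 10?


10011001101100101111100011000010 in decimal = 2578643138

2578643138


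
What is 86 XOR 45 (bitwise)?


0b1010110 ^ 0b101101 = 0b1111011 = 123

123


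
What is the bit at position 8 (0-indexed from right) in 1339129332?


0b1001111110100010111110111110100, position 8 = 1

1


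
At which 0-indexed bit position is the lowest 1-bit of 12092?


0b10111100111100. Lowest set bit at position 2

2


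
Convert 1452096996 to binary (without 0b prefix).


1452096996 = 1010110100011010011110111100100 in binary

1010110100011010011110111100100


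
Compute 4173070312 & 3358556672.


0b11111000101110111111111111101000 & 0b11001000001011111000001000000000 = 0b11001000001010111000001000000000 = 3358294528

3358294528


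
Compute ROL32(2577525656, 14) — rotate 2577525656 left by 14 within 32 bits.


Rotate 0b10011001101000011110101110011000 left by 14 (32-bit) = 0b1111010111001100010011001101000 = 2061903464

2061903464


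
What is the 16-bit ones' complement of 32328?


32328 ^ 65535 = 33207

33207


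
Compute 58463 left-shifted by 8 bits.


0b1110010001011111 << 8 = 0b111001000101111100000000 = 14966528

14966528


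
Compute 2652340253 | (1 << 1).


2652340253 | (1 << 1) = 2652340253 | 2 = 2652340255

2652340255


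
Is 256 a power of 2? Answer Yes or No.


0b100000000. Only one bit set => Yes

Yes


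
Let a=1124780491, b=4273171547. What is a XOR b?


1124780491 ^ 4273171547 = 3183060368

3183060368


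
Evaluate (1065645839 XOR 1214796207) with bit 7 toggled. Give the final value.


Step 1: 1065645839 ^ 1214796207 = 2011965088
Step 2: 2011965088 ^ (1 << 7) = 2011965088 ^ 128 = 2011964960

2011964960


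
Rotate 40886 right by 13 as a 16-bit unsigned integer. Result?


Rotate 0b1001111110110110 right by 13 (16-bit) = 0b1111110110110100 = 64948

64948


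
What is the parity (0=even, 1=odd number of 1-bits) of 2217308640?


0b10000100001010010111000111100000 has 12 ones => parity 0

0


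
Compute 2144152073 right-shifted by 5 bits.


0b1111111110011010010101000001001 >> 5 = 0b11111111100110100101010000 = 67004752

67004752


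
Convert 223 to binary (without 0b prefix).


223 = 11011111 in binary

11011111


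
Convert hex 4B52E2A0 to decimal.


4B52E2A0 hex = 1263723168 decimal

1263723168


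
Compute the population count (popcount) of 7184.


0b1110000010000 has 4 set bits

4


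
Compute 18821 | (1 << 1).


18821 | (1 << 1) = 18821 | 2 = 18823

18823


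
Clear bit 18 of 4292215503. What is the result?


4292215503 & ~(1 << 18) = 4291953359

4291953359


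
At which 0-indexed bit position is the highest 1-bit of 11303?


0b10110000100111. Highest set bit at position 13

13


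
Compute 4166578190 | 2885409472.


0b11111000010110001111000000001110 | 0b10101011111110111101101011000000 = 0b11111011111110111111101011001110 = 4227594958

4227594958


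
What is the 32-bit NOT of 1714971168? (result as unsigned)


~0b1100110001110000110001000100000 = 0b10011001110001111001110111011111 = 2579996127 (32-bit unsigned)

2579996127


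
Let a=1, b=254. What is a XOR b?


1 ^ 254 = 255

255


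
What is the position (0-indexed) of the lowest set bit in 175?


0b10101111. Lowest set bit at position 0

0


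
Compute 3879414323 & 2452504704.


0b11100111001110110010101000110011 & 0b10010010001011100100000010000000 = 0b10000010001010100000000000000000 = 2183790592

2183790592


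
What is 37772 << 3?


0b1001001110001100 << 3 = 0b1001001110001100000 = 302176

302176


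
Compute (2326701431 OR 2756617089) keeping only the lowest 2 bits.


Step 1: 2326701431 | 2756617089 = 2934876151
Step 2: 2934876151 & 3 = 3

3


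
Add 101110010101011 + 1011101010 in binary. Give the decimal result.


101110010101011 + 1011101010 = 101111110010101 = 24469

24469


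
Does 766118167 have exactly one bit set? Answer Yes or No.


0b101101101010100000100100010111. Multiple bits set => No

No


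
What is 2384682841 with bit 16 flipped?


2384682841 ^ (1 << 16) = 2384682841 ^ 65536 = 2384617305

2384617305


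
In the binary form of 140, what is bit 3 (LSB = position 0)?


0b10001100, position 3 = 1

1


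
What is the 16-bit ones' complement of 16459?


16459 ^ 65535 = 49076

49076


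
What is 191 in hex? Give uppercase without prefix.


191 = BF hex

BF


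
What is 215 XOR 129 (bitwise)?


0b11010111 ^ 0b10000001 = 0b1010110 = 86

86


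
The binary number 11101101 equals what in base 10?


11101101 in decimal = 237

237


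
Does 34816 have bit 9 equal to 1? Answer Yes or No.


0b1000100000000000, bit 9 = 0. No

No


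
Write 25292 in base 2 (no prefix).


25292 = 110001011001100 in binary

110001011001100


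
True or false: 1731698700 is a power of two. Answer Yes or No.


0b1100111001101111010000000001100. Multiple bits set => No

No


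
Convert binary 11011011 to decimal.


11011011 in decimal = 219

219


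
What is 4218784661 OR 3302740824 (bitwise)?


0b11111011011101011000101110010101 | 0b11000100110110111101001101011000 = 0b11111111111111111101101111011101 = 4294958045

4294958045


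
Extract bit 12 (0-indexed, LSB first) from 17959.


0b100011000100111, position 12 = 0

0


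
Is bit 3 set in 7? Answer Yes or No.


0b111, bit 3 = 0. No

No


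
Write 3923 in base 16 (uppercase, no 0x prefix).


3923 = F53 hex

F53


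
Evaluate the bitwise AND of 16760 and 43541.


0b100000101111000 & 0b1010101000010101 = 0b10000 = 16

16


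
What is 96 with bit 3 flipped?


96 ^ (1 << 3) = 96 ^ 8 = 104

104


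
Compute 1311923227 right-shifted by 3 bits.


0b1001110001100100101110000011011 >> 3 = 0b1001110001100100101110000011 = 163990403

163990403


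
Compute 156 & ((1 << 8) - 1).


156 & 255 = 156

156


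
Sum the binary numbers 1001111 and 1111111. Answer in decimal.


1001111 + 1111111 = 11001110 = 206

206


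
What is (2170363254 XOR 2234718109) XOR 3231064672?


Step 1: 2170363254 ^ 2234718109 = 74320619
Step 2: 74320619 ^ 3231064672 = 3304597643

3304597643


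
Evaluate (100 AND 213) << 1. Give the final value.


Step 1: 100 & 213 = 68
Step 2: 68 << 1 = 136

136


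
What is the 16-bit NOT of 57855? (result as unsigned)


~0b1110000111111111 = 0b1111000000000 = 7680 (16-bit unsigned)

7680


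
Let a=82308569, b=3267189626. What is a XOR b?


82308569 ^ 3267189626 = 3327833763

3327833763


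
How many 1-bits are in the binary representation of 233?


0b11101001 has 5 set bits

5


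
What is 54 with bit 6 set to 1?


54 | (1 << 6) = 54 | 64 = 118

118


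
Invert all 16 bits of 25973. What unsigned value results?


25973 ^ 65535 = 39562

39562


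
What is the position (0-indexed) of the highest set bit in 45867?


0b1011001100101011. Highest set bit at position 15

15


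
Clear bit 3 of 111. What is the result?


111 & ~(1 << 3) = 103

103


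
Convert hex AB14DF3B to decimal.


AB14DF3B hex = 2870271803 decimal

2870271803


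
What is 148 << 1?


0b10010100 << 1 = 0b100101000 = 296

296


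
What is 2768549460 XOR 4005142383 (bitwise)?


0b10100101000001001011011001010100 ^ 0b11101110101110011001111101101111 = 0b1001011101111010010100100111011 = 1270688059

1270688059


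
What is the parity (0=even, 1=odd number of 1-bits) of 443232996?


0b11010011010110011001011100100 has 15 ones => parity 1

1


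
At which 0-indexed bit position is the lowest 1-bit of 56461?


0b1101110010001101. Lowest set bit at position 0

0


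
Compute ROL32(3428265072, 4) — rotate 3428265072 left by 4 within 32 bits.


Rotate 0b11001100010101110010110001110000 left by 4 (32-bit) = 0b11000101011100101100011100001100 = 3312633612

3312633612


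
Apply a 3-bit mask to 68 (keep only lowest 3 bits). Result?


68 & 7 = 4

4


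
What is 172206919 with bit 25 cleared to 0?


172206919 & ~(1 << 25) = 138652487

138652487


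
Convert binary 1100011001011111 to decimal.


1100011001011111 in decimal = 50783

50783


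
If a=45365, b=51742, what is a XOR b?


45365 ^ 51742 = 31531

31531


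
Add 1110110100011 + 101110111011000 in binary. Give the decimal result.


1110110100011 + 101110111011000 = 111101101111011 = 31611

31611


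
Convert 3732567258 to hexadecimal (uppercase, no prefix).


3732567258 = DE7A74DA hex

DE7A74DA


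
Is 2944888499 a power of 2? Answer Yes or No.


0b10101111100001110110111010110011. Multiple bits set => No

No


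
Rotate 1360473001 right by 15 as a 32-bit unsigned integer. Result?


Rotate 0b1010001000101110010101110101001 right by 15 (32-bit) = 0b1010111010100101010001000101110 = 1465033262

1465033262


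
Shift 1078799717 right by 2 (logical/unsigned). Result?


0b1000000010011010010110101100101 >> 2 = 0b10000000100110100101101011001 = 269699929

269699929


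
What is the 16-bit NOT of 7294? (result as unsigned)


~0b1110001111110 = 0b1110001110000001 = 58241 (16-bit unsigned)

58241


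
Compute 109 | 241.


0b1101101 | 0b11110001 = 0b11111101 = 253

253


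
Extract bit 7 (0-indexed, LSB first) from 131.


0b10000011, position 7 = 1

1


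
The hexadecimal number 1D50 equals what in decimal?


1D50 hex = 7504 decimal

7504


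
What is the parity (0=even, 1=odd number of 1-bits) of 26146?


0b110011000100010 has 6 ones => parity 0

0


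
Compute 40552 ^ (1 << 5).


40552 ^ (1 << 5) = 40552 ^ 32 = 40520

40520


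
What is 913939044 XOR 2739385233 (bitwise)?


0b110110011110011001101001100100 ^ 0b10100011010001111011001110010001 = 0b10010101001111100010100111110101 = 2503879157

2503879157


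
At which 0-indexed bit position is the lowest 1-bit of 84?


0b1010100. Lowest set bit at position 2

2


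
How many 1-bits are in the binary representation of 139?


0b10001011 has 4 set bits

4


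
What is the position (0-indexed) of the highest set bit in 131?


0b10000011. Highest set bit at position 7

7


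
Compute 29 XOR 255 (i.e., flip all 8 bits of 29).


29 ^ 255 = 226

226


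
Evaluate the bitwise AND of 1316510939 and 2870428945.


0b1001110011110000101110011011011 & 0b10101011000101110100010100010001 = 0b1010000100000100010000010001 = 168838161

168838161


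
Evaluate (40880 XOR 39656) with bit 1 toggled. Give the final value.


Step 1: 40880 ^ 39656 = 1368
Step 2: 1368 ^ (1 << 1) = 1368 ^ 2 = 1370

1370


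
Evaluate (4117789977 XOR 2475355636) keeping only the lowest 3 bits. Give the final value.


Step 1: 4117789977 ^ 2475355636 = 1727697133
Step 2: 1727697133 & 7 = 5

5


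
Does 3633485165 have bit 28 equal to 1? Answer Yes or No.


0b11011000100100101001010101101101, bit 28 = 1. Yes

Yes


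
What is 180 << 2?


0b10110100 << 2 = 0b1011010000 = 720

720


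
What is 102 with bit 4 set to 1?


102 | (1 << 4) = 102 | 16 = 118

118


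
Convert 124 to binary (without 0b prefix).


124 = 1111100 in binary

1111100


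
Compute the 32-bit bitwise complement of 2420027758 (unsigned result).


~0b10010000001111101011000101101110 = 0b1101111110000010100111010010001 = 1874939537 (32-bit unsigned)

1874939537


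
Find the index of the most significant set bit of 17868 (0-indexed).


0b100010111001100. Highest set bit at position 14

14


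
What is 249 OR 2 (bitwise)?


0b11111001 | 0b10 = 0b11111011 = 251

251


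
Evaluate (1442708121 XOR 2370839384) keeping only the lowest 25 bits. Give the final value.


Step 1: 1442708121 ^ 2370839384 = 3635272129
Step 2: 3635272129 & 33554431 = 11393473

11393473


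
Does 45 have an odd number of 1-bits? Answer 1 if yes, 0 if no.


0b101101 has 4 ones => parity 0

0


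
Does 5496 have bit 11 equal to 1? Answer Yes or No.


0b1010101111000, bit 11 = 0. No

No


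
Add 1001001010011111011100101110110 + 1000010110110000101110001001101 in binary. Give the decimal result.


1001001010011111011100101110110 + 1000010110110000101110001001101 = 10001100001010000001010111000011 = 2351437251

2351437251


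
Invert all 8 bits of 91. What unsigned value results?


91 ^ 255 = 164

164


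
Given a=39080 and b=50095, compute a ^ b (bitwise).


39080 ^ 50095 = 23303

23303


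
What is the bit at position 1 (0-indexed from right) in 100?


0b1100100, position 1 = 0

0


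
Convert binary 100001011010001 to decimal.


100001011010001 in decimal = 17105

17105


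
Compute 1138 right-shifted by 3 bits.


0b10001110010 >> 3 = 0b10001110 = 142

142


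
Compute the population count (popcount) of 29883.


0b111010010111011 has 10 set bits

10


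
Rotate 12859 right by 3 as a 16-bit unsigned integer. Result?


Rotate 0b11001000111011 right by 3 (16-bit) = 0b110011001000111 = 26183

26183


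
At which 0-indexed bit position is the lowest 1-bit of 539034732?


0b100000001000010000010001101100. Lowest set bit at position 2

2


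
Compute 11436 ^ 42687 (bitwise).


0b10110010101100 ^ 0b1010011010111111 = 0b1000101000010011 = 35347

35347


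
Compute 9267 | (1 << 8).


9267 | (1 << 8) = 9267 | 256 = 9523

9523


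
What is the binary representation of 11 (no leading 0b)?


11 = 1011 in binary

1011


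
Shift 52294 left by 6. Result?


0b1100110001000110 << 6 = 0b1100110001000110000000 = 3346816

3346816


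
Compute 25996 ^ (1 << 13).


25996 ^ (1 << 13) = 25996 ^ 8192 = 17804

17804


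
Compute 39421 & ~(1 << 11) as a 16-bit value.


39421 & ~(1 << 11) = 37373

37373


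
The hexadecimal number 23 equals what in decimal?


23 hex = 35 decimal

35


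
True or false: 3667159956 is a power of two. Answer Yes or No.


0b11011010100101000110101110010100. Multiple bits set => No

No


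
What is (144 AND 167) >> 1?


Step 1: 144 & 167 = 128
Step 2: 128 >> 1 = 64

64


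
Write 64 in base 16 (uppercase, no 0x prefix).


64 = 40 hex

40


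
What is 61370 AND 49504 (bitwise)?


0b1110111110111010 & 0b1100000101100000 = 0b1100000100100000 = 49440

49440


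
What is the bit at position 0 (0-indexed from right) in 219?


0b11011011, position 0 = 1

1


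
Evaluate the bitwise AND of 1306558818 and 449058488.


0b1001101111000001000000101100010 & 0b11010110001000001011010111000 = 0b1000110000000000000000100000 = 146800672

146800672


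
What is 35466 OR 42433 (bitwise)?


0b1000101010001010 | 0b1010010111000001 = 0b1010111111001011 = 45003

45003


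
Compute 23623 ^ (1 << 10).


23623 ^ (1 << 10) = 23623 ^ 1024 = 22599

22599


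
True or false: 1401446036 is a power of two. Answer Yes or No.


0b1010011100010000101111010010100. Multiple bits set => No

No


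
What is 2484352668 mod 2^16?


2484352668 & 65535 = 13980

13980


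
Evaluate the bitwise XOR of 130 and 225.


0b10000010 ^ 0b11100001 = 0b1100011 = 99

99


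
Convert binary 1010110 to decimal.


1010110 in decimal = 86

86


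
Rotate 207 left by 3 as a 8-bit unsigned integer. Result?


Rotate 0b11001111 left by 3 (8-bit) = 0b1111110 = 126

126


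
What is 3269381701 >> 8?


0b11000010110111101100111001000101 >> 8 = 0b110000101101111011001110 = 12771022

12771022


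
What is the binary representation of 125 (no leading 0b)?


125 = 1111101 in binary

1111101


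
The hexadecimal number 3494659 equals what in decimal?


3494659 hex = 55133785 decimal

55133785


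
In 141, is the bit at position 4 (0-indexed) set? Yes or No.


0b10001101, bit 4 = 0. No

No


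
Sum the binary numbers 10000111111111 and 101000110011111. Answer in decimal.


10000111111111 + 101000110011111 = 111001110011110 = 29598

29598


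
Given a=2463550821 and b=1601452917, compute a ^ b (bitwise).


2463550821 ^ 1601452917 = 3450009104

3450009104


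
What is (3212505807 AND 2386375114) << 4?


Step 1: 3212505807 & 2386375114 = 2386047178
Step 2: 2386047178 << 4 = 38176754848

38176754848


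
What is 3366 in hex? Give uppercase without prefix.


3366 = D26 hex

D26


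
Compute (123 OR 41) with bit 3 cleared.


Step 1: 123 | 41 = 123
Step 2: 123 & ~(1 << 3) = 115

115


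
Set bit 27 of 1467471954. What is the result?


1467471954 | (1 << 27) = 1467471954 | 134217728 = 1601689682

1601689682


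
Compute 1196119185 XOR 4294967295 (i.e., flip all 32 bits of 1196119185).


1196119185 ^ 4294967295 = 3098848110

3098848110


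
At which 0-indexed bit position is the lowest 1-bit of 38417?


0b1001011000010001. Lowest set bit at position 0

0


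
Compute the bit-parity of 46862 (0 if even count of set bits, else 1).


0b1011011100001110 has 9 ones => parity 1

1


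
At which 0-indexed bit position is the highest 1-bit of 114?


0b1110010. Highest set bit at position 6

6


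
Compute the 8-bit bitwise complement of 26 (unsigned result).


~0b11010 = 0b11100101 = 229 (8-bit unsigned)

229


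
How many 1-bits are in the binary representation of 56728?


0b1101110110011000 has 9 set bits

9


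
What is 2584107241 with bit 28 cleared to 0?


2584107241 & ~(1 << 28) = 2315671785

2315671785


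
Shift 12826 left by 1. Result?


0b11001000011010 << 1 = 0b110010000110100 = 25652

25652


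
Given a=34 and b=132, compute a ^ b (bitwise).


34 ^ 132 = 166

166


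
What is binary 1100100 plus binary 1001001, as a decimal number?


1100100 + 1001001 = 10101101 = 173

173


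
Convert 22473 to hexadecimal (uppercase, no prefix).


22473 = 57C9 hex

57C9


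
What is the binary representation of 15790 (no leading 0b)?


15790 = 11110110101110 in binary

11110110101110


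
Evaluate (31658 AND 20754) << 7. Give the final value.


Step 1: 31658 & 20754 = 20738
Step 2: 20738 << 7 = 2654464

2654464


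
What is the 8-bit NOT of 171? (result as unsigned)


~0b10101011 = 0b1010100 = 84 (8-bit unsigned)

84
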